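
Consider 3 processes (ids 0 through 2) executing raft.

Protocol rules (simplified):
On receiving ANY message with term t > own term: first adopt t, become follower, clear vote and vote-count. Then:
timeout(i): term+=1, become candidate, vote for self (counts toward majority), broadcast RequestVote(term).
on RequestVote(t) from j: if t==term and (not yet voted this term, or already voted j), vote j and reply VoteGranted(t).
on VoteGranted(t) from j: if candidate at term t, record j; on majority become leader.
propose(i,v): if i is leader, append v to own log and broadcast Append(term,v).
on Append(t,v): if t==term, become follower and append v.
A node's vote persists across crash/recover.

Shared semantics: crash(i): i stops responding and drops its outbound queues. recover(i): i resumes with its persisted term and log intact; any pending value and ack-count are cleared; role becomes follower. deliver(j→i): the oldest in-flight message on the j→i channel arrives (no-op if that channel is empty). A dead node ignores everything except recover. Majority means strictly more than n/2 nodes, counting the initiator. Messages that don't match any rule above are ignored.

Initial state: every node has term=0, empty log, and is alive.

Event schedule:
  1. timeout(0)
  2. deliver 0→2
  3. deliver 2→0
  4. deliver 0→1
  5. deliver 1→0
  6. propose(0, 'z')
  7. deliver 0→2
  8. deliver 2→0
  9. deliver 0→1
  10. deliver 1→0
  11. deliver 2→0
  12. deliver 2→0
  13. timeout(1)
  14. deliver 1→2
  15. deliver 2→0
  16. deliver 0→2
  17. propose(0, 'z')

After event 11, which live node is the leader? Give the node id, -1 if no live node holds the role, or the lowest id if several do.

0

step 1 timeout(0): 0={cand,t=1,log=-}
step 2 deliver 0→2: 2={foll,t=1,log=-}
step 3 deliver 2→0: 0={lead,t=1,log=-}
step 4 deliver 0→1: 1={foll,t=1,log=-}
step 5 deliver 1→0: —
step 6 propose(0,'z'): 0={lead,t=1,log=z}
step 7 deliver 0→2: 2={foll,t=1,log=z}
step 8 deliver 2→0: —
step 9 deliver 0→1: 1={foll,t=1,log=z}
step 10 deliver 1→0: —
step 11 deliver 2→0: —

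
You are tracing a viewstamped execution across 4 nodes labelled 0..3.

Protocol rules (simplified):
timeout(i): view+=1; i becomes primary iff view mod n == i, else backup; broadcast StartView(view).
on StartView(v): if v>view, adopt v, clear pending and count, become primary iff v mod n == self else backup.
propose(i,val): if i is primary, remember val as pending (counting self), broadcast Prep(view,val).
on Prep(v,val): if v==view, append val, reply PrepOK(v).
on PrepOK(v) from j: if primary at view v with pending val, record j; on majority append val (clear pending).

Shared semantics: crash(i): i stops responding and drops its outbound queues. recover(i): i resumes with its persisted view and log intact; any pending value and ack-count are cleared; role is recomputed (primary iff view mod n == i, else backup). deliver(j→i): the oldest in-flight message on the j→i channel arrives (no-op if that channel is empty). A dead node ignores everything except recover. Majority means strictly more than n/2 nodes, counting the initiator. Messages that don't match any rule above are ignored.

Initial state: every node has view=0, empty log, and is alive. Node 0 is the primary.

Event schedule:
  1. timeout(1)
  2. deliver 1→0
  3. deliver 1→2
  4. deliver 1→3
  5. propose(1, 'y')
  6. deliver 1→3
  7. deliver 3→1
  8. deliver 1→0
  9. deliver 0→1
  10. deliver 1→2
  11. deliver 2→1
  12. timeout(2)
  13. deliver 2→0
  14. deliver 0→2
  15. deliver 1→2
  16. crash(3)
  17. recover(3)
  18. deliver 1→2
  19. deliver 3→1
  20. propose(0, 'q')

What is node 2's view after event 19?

1. timeout(1):  <1:prim v1 ->
2. deliver 1→0:  <0:back v1 ->
3. deliver 1→2:  <2:back v1 ->
4. deliver 1→3:  <3:back v1 ->
5. propose(1,'y'):  nop
6. deliver 1→3:  <3:back v1 y>
7. deliver 3→1:  nop
8. deliver 1→0:  <0:back v1 y>
9. deliver 0→1:  <1:prim v1 y>
10. deliver 1→2:  <2:back v1 y>
11. deliver 2→1:  nop
12. timeout(2):  <2:prim v2 y>
13. deliver 2→0:  <0:back v2 y>
14. deliver 0→2:  nop
15. deliver 1→2:  nop
16. crash(3):  <3:✗back v1 y>
17. recover(3):  <3:back v1 y>
18. deliver 1→2:  nop
19. deliver 3→1:  nop

2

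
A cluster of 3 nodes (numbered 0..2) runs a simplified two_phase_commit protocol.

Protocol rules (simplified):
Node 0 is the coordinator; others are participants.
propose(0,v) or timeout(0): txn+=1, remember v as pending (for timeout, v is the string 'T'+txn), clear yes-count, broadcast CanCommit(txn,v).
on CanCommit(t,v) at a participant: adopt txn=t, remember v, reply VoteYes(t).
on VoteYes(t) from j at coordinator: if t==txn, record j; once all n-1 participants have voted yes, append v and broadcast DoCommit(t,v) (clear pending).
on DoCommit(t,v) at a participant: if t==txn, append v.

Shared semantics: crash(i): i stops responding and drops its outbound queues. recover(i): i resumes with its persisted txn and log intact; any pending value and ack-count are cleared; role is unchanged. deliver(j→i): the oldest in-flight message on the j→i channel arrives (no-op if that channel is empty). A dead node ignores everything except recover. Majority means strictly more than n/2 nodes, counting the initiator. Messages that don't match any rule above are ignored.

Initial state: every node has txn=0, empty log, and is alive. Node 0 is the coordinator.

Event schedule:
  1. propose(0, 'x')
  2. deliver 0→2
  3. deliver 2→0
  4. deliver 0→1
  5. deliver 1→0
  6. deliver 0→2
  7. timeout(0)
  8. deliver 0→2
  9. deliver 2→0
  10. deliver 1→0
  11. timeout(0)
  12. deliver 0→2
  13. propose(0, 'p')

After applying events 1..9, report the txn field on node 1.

1. propose(0,'x'):  <0:coor t1 ->
2. deliver 0→2:  <2:part t1 ->
3. deliver 2→0:  nop
4. deliver 0→1:  <1:part t1 ->
5. deliver 1→0:  <0:coor t1 x>
6. deliver 0→2:  <2:part t1 x>
7. timeout(0):  <0:coor t2 x>
8. deliver 0→2:  <2:part t2 x>
9. deliver 2→0:  nop

1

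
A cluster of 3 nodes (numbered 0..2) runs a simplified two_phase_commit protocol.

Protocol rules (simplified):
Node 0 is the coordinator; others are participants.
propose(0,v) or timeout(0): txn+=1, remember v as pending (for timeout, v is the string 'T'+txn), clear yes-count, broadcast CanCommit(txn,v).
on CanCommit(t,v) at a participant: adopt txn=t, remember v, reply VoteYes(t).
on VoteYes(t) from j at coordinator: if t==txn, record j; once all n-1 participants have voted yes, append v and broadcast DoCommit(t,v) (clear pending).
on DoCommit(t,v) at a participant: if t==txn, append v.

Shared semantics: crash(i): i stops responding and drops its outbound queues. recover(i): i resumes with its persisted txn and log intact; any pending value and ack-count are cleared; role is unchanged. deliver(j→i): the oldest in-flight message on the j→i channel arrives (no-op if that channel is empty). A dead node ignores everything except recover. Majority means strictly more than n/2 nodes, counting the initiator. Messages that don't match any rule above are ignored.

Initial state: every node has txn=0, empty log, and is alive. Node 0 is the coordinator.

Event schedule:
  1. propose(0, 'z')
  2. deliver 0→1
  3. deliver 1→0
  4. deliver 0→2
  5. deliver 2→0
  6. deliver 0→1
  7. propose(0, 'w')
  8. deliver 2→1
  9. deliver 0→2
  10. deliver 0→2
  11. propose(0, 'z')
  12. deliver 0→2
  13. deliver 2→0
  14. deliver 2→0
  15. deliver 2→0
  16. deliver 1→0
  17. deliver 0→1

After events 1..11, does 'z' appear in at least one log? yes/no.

yes

step 1 propose(0,'z'): 0={coor,t=1,log=-}
step 2 deliver 0→1: 1={part,t=1,log=-}
step 3 deliver 1→0: —
step 4 deliver 0→2: 2={part,t=1,log=-}
step 5 deliver 2→0: 0={coor,t=1,log=z}
step 6 deliver 0→1: 1={part,t=1,log=z}
step 7 propose(0,'w'): 0={coor,t=2,log=z}
step 8 deliver 2→1: —
step 9 deliver 0→2: 2={part,t=1,log=z}
step 10 deliver 0→2: 2={part,t=2,log=z}
step 11 propose(0,'z'): 0={coor,t=3,log=z}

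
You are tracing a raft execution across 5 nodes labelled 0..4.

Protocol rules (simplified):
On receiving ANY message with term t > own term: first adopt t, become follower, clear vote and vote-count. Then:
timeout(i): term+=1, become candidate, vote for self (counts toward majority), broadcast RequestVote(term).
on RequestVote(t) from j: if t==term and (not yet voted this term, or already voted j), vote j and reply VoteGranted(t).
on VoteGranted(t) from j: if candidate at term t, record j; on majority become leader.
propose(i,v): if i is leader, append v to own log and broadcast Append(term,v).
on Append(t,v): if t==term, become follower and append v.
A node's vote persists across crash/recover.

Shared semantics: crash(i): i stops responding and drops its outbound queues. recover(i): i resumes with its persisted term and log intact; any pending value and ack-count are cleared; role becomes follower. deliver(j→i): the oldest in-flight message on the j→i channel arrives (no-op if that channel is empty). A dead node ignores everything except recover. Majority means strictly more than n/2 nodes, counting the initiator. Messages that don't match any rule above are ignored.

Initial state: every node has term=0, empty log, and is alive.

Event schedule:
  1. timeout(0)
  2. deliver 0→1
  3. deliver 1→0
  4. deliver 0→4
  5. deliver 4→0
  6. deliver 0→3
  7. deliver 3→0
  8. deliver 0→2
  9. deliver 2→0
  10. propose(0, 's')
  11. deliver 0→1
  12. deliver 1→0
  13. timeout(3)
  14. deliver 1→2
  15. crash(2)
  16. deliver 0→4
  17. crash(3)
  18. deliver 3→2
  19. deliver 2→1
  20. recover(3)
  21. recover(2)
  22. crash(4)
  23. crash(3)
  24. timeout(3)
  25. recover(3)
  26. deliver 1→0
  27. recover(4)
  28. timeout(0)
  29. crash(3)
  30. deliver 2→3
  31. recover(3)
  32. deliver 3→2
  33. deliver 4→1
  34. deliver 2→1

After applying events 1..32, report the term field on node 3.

2

after 1 — timeout(0): n0:cand/t1/[-]
after 2 — deliver 0→1: n1:foll/t1/[-]
after 3 — deliver 1→0: ·
after 4 — deliver 0→4: n4:foll/t1/[-]
after 5 — deliver 4→0: n0:lead/t1/[-]
after 6 — deliver 0→3: n3:foll/t1/[-]
after 7 — deliver 3→0: ·
after 8 — deliver 0→2: n2:foll/t1/[-]
after 9 — deliver 2→0: ·
after 10 — propose(0,'s'): n0:lead/t1/[s]
after 11 — deliver 0→1: n1:foll/t1/[s]
after 12 — deliver 1→0: ·
after 13 — timeout(3): n3:cand/t2/[-]
after 14 — deliver 1→2: ·
after 15 — crash(2): n2:✗foll/t1/[-]
after 16 — deliver 0→4: n4:foll/t1/[s]
after 17 — crash(3): n3:✗cand/t2/[-]
after 18 — deliver 3→2: ·
after 19 — deliver 2→1: ·
after 20 — recover(3): n3:foll/t2/[-]
after 21 — recover(2): n2:foll/t1/[-]
after 22 — crash(4): n4:✗foll/t1/[s]
after 23 — crash(3): n3:✗foll/t2/[-]
after 24 — timeout(3): ·
after 25 — recover(3): n3:foll/t2/[-]
after 26 — deliver 1→0: ·
after 27 — recover(4): n4:foll/t1/[s]
after 28 — timeout(0): n0:cand/t2/[s]
after 29 — crash(3): n3:✗foll/t2/[-]
after 30 — deliver 2→3: ·
after 31 — recover(3): n3:foll/t2/[-]
after 32 — deliver 3→2: ·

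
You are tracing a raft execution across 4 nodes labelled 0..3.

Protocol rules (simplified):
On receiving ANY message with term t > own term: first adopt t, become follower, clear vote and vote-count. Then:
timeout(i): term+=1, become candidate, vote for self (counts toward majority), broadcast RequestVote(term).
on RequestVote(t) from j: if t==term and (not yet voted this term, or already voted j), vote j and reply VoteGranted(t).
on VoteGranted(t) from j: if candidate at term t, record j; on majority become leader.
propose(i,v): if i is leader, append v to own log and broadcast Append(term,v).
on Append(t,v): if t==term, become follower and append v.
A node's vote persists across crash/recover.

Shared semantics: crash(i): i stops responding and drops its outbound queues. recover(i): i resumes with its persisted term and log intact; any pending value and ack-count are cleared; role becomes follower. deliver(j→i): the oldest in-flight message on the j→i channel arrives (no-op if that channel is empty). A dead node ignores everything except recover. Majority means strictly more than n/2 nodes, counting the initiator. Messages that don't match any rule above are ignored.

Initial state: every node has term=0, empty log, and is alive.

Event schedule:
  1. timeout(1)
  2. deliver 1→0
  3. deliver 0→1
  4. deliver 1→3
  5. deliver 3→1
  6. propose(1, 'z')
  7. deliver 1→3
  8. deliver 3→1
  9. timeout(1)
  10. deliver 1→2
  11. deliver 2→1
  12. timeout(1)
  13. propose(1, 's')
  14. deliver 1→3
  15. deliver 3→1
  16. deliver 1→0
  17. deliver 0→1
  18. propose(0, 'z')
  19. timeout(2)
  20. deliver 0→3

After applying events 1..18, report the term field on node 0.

after 1 — timeout(1): n1:cand/t1/[-]
after 2 — deliver 1→0: n0:foll/t1/[-]
after 3 — deliver 0→1: ·
after 4 — deliver 1→3: n3:foll/t1/[-]
after 5 — deliver 3→1: n1:lead/t1/[-]
after 6 — propose(1,'z'): n1:lead/t1/[z]
after 7 — deliver 1→3: n3:foll/t1/[z]
after 8 — deliver 3→1: ·
after 9 — timeout(1): n1:cand/t2/[z]
after 10 — deliver 1→2: n2:foll/t1/[-]
after 11 — deliver 2→1: ·
after 12 — timeout(1): n1:cand/t3/[z]
after 13 — propose(1,'s'): ·
after 14 — deliver 1→3: n3:foll/t2/[z]
after 15 — deliver 3→1: ·
after 16 — deliver 1→0: n0:foll/t1/[z]
after 17 — deliver 0→1: ·
after 18 — propose(0,'z'): ·

1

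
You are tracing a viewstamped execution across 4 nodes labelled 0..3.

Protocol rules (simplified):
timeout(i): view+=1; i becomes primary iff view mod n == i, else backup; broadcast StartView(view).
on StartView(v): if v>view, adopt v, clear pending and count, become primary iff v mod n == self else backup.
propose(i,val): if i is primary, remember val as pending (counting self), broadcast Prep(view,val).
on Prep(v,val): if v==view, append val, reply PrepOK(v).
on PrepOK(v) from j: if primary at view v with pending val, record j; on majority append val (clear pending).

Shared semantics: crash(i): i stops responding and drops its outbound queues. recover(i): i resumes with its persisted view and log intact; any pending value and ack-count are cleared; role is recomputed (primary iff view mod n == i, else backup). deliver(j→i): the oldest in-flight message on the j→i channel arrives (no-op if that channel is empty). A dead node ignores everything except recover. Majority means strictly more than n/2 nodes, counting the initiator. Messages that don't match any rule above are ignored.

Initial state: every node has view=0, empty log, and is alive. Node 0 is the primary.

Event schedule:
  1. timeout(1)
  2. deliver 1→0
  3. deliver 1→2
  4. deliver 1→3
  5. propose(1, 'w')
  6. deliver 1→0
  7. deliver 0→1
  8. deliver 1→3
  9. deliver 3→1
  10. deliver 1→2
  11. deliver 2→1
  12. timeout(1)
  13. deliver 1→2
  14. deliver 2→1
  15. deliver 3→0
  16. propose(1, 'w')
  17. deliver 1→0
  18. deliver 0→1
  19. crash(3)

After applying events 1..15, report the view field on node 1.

e1 timeout(1): 1[prim,v=1,-]
e2 deliver 1→0: 0[back,v=1,-]
e3 deliver 1→2: 2[back,v=1,-]
e4 deliver 1→3: 3[back,v=1,-]
e5 propose(1,'w'): ·
e6 deliver 1→0: 0[back,v=1,w]
e7 deliver 0→1: ·
e8 deliver 1→3: 3[back,v=1,w]
e9 deliver 3→1: 1[prim,v=1,w]
e10 deliver 1→2: 2[back,v=1,w]
e11 deliver 2→1: ·
e12 timeout(1): 1[back,v=2,w]
e13 deliver 1→2: 2[prim,v=2,w]
e14 deliver 2→1: ·
e15 deliver 3→0: ·

2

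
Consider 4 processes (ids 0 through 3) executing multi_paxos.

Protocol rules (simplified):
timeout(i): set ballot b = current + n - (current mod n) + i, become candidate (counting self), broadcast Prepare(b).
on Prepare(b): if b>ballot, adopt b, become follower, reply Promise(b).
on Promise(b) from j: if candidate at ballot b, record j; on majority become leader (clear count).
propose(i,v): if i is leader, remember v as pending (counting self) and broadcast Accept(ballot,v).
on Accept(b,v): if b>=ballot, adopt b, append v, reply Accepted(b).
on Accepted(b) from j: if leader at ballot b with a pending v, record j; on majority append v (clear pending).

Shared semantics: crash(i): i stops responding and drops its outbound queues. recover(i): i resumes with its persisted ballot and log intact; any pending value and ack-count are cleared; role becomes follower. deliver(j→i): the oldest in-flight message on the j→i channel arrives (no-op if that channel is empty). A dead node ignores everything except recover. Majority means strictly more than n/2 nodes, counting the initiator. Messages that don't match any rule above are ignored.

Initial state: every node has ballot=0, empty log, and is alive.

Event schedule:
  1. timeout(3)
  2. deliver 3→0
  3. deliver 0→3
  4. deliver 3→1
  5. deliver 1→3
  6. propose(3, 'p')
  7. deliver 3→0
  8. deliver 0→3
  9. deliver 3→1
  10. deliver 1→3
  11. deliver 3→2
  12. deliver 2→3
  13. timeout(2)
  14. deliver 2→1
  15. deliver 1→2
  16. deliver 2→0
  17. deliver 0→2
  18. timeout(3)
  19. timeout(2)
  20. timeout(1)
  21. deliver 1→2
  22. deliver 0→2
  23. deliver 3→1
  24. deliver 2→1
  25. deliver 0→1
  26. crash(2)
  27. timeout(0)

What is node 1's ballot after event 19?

[1] timeout(3) → N3(cand b7 [-])
[2] deliver 3→0 → N0(foll b7 [-])
[3] deliver 0→3 → ∅
[4] deliver 3→1 → N1(foll b7 [-])
[5] deliver 1→3 → N3(lead b7 [-])
[6] propose(3,'p') → ∅
[7] deliver 3→0 → N0(foll b7 [p])
[8] deliver 0→3 → ∅
[9] deliver 3→1 → N1(foll b7 [p])
[10] deliver 1→3 → N3(lead b7 [p])
[11] deliver 3→2 → N2(foll b7 [-])
[12] deliver 2→3 → ∅
[13] timeout(2) → N2(cand b10 [-])
[14] deliver 2→1 → N1(foll b10 [p])
[15] deliver 1→2 → ∅
[16] deliver 2→0 → N0(foll b10 [p])
[17] deliver 0→2 → N2(lead b10 [-])
[18] timeout(3) → N3(cand b11 [p])
[19] timeout(2) → N2(cand b14 [-])

10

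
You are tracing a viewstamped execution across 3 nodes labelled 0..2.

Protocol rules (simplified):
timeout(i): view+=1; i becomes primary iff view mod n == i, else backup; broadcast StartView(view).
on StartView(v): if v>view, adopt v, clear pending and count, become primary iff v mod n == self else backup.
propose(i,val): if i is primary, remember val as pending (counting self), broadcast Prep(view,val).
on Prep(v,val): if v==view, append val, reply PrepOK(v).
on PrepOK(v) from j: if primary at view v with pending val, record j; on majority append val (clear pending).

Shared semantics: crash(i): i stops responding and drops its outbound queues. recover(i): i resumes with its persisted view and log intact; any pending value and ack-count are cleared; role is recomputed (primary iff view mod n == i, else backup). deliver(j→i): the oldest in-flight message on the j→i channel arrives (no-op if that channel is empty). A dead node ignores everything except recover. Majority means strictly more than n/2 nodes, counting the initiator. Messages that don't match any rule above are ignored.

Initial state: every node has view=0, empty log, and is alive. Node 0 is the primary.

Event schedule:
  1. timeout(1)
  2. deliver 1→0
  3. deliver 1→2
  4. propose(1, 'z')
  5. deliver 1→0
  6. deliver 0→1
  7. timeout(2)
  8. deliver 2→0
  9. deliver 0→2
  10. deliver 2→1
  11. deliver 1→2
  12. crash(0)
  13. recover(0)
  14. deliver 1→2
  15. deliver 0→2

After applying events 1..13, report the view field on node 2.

step 1 timeout(1): 1={prim,v=1,log=-}
step 2 deliver 1→0: 0={back,v=1,log=-}
step 3 deliver 1→2: 2={back,v=1,log=-}
step 4 propose(1,'z'): —
step 5 deliver 1→0: 0={back,v=1,log=z}
step 6 deliver 0→1: 1={prim,v=1,log=z}
step 7 timeout(2): 2={prim,v=2,log=-}
step 8 deliver 2→0: 0={back,v=2,log=z}
step 9 deliver 0→2: —
step 10 deliver 2→1: 1={back,v=2,log=z}
step 11 deliver 1→2: —
step 12 crash(0): 0={✗back,v=2,log=z}
step 13 recover(0): 0={back,v=2,log=z}

2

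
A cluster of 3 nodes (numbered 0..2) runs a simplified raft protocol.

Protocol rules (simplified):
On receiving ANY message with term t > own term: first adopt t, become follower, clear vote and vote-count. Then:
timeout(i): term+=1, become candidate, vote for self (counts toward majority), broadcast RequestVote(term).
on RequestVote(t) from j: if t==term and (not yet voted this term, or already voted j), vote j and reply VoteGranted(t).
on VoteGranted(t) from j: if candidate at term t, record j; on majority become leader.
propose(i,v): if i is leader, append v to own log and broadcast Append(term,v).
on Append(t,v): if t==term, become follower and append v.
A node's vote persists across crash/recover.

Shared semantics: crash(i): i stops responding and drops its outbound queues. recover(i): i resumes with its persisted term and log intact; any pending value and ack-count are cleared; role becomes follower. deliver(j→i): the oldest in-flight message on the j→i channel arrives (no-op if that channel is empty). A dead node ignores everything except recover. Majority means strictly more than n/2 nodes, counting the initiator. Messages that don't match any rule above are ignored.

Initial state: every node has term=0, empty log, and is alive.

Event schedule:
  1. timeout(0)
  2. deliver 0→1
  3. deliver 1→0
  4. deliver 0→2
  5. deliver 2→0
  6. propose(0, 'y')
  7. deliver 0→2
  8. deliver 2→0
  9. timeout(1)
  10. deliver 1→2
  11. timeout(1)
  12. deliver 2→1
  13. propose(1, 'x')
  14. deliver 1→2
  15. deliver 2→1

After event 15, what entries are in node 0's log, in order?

y

step 1 timeout(0): 0={cand,t=1,log=-}
step 2 deliver 0→1: 1={foll,t=1,log=-}
step 3 deliver 1→0: 0={lead,t=1,log=-}
step 4 deliver 0→2: 2={foll,t=1,log=-}
step 5 deliver 2→0: —
step 6 propose(0,'y'): 0={lead,t=1,log=y}
step 7 deliver 0→2: 2={foll,t=1,log=y}
step 8 deliver 2→0: —
step 9 timeout(1): 1={cand,t=2,log=-}
step 10 deliver 1→2: 2={foll,t=2,log=y}
step 11 timeout(1): 1={cand,t=3,log=-}
step 12 deliver 2→1: —
step 13 propose(1,'x'): —
step 14 deliver 1→2: 2={foll,t=3,log=y}
step 15 deliver 2→1: 1={lead,t=3,log=-}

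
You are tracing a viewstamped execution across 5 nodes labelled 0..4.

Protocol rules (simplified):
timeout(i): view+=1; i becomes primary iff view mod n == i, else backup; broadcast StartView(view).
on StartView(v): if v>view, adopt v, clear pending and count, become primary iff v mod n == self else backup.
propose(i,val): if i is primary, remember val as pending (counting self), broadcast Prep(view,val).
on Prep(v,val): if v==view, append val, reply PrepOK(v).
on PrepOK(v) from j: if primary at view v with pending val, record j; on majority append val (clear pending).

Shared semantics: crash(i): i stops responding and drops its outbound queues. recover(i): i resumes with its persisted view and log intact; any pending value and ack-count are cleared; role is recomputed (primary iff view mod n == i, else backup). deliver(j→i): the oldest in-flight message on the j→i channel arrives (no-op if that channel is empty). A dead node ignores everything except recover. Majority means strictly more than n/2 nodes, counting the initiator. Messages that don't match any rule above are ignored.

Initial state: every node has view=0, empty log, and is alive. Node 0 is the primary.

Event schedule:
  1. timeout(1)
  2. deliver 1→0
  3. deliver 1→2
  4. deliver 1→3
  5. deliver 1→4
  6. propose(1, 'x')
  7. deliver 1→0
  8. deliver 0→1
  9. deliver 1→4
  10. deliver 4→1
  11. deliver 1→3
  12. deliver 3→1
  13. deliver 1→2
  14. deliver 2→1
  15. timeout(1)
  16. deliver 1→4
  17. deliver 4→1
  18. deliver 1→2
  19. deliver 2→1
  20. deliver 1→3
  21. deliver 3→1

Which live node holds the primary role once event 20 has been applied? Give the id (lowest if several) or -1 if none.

after 1 — timeout(1): n1:prim/v1/[-]
after 2 — deliver 1→0: n0:back/v1/[-]
after 3 — deliver 1→2: n2:back/v1/[-]
after 4 — deliver 1→3: n3:back/v1/[-]
after 5 — deliver 1→4: n4:back/v1/[-]
after 6 — propose(1,'x'): ·
after 7 — deliver 1→0: n0:back/v1/[x]
after 8 — deliver 0→1: ·
after 9 — deliver 1→4: n4:back/v1/[x]
after 10 — deliver 4→1: n1:prim/v1/[x]
after 11 — deliver 1→3: n3:back/v1/[x]
after 12 — deliver 3→1: ·
after 13 — deliver 1→2: n2:back/v1/[x]
after 14 — deliver 2→1: ·
after 15 — timeout(1): n1:back/v2/[x]
after 16 — deliver 1→4: n4:back/v2/[x]
after 17 — deliver 4→1: ·
after 18 — deliver 1→2: n2:prim/v2/[x]
after 19 — deliver 2→1: ·
after 20 — deliver 1→3: n3:back/v2/[x]

2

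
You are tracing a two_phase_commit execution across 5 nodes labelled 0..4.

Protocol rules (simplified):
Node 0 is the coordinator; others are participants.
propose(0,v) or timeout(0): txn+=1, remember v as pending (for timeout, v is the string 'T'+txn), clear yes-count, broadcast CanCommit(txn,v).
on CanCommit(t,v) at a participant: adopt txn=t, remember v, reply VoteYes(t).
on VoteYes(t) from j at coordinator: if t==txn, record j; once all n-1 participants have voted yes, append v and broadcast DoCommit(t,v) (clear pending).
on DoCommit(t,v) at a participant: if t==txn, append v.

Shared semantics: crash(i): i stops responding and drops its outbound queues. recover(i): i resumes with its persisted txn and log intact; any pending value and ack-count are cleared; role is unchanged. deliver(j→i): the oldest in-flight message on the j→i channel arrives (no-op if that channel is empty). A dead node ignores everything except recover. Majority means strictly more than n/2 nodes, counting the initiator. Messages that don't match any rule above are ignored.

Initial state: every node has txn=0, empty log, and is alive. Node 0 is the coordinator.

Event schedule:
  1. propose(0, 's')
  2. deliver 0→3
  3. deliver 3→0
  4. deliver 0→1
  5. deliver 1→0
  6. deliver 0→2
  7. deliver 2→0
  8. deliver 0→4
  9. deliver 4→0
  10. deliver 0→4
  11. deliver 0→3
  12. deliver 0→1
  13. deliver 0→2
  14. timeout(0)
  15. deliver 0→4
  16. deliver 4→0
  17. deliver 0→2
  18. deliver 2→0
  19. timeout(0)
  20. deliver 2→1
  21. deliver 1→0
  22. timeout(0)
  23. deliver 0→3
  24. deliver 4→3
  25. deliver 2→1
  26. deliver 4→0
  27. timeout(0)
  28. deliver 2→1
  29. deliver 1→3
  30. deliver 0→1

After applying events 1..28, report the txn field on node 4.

2

after 1 — propose(0,'s'): n0:coor/t1/[-]
after 2 — deliver 0→3: n3:part/t1/[-]
after 3 — deliver 3→0: ·
after 4 — deliver 0→1: n1:part/t1/[-]
after 5 — deliver 1→0: ·
after 6 — deliver 0→2: n2:part/t1/[-]
after 7 — deliver 2→0: ·
after 8 — deliver 0→4: n4:part/t1/[-]
after 9 — deliver 4→0: n0:coor/t1/[s]
after 10 — deliver 0→4: n4:part/t1/[s]
after 11 — deliver 0→3: n3:part/t1/[s]
after 12 — deliver 0→1: n1:part/t1/[s]
after 13 — deliver 0→2: n2:part/t1/[s]
after 14 — timeout(0): n0:coor/t2/[s]
after 15 — deliver 0→4: n4:part/t2/[s]
after 16 — deliver 4→0: ·
after 17 — deliver 0→2: n2:part/t2/[s]
after 18 — deliver 2→0: ·
after 19 — timeout(0): n0:coor/t3/[s]
after 20 — deliver 2→1: ·
after 21 — deliver 1→0: ·
after 22 — timeout(0): n0:coor/t4/[s]
after 23 — deliver 0→3: n3:part/t2/[s]
after 24 — deliver 4→3: ·
after 25 — deliver 2→1: ·
after 26 — deliver 4→0: ·
after 27 — timeout(0): n0:coor/t5/[s]
after 28 — deliver 2→1: ·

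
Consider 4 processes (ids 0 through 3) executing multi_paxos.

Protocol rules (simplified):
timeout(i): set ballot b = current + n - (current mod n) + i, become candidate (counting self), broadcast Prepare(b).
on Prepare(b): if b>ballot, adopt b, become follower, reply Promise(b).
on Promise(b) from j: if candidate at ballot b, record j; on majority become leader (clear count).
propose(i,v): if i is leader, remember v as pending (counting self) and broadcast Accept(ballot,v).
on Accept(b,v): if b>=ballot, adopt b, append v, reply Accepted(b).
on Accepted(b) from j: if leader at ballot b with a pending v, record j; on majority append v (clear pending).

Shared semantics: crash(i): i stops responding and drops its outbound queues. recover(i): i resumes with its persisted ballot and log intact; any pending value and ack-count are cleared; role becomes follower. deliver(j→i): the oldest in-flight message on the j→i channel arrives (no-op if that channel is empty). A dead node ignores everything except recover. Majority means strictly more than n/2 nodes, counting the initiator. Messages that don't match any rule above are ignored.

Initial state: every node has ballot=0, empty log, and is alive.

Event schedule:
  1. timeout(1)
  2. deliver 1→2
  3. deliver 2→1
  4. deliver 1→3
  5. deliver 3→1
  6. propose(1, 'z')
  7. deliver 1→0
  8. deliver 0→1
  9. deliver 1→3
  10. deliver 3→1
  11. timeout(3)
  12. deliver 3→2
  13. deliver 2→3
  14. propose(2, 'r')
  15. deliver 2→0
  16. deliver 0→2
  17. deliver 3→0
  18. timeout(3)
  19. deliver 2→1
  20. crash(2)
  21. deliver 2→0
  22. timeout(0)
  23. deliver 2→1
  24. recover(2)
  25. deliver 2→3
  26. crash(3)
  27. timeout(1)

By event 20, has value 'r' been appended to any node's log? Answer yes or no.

no

[1] timeout(1) → N1(cand b5 [-])
[2] deliver 1→2 → N2(foll b5 [-])
[3] deliver 2→1 → ∅
[4] deliver 1→3 → N3(foll b5 [-])
[5] deliver 3→1 → N1(lead b5 [-])
[6] propose(1,'z') → ∅
[7] deliver 1→0 → N0(foll b5 [-])
[8] deliver 0→1 → ∅
[9] deliver 1→3 → N3(foll b5 [z])
[10] deliver 3→1 → ∅
[11] timeout(3) → N3(cand b11 [z])
[12] deliver 3→2 → N2(foll b11 [-])
[13] deliver 2→3 → ∅
[14] propose(2,'r') → ∅
[15] deliver 2→0 → ∅
[16] deliver 0→2 → ∅
[17] deliver 3→0 → N0(foll b11 [-])
[18] timeout(3) → N3(cand b15 [z])
[19] deliver 2→1 → ∅
[20] crash(2) → N2(✗foll b11 [-])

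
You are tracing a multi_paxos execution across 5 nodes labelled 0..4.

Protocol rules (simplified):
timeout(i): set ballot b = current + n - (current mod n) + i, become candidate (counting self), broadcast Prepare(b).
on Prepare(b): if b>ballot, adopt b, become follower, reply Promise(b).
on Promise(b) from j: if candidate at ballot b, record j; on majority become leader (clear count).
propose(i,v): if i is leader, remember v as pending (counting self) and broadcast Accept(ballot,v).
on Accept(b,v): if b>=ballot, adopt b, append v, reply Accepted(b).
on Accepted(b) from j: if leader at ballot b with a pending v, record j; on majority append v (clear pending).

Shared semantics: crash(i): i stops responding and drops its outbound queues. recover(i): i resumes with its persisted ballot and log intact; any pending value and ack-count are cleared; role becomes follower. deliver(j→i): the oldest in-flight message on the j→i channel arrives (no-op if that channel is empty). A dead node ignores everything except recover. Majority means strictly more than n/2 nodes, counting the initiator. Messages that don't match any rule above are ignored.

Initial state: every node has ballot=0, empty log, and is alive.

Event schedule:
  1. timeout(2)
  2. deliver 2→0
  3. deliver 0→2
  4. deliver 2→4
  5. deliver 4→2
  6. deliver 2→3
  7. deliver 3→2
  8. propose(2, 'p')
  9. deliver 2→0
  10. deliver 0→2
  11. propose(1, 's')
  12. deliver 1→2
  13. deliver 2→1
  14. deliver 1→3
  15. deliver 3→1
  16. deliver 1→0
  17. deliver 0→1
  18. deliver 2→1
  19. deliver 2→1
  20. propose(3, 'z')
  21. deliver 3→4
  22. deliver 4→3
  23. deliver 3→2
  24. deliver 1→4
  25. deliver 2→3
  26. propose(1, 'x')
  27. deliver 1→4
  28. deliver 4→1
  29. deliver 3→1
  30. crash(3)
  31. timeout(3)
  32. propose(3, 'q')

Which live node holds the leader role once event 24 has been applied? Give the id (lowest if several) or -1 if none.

2

[1] timeout(2) → N2(cand b7 [-])
[2] deliver 2→0 → N0(foll b7 [-])
[3] deliver 0→2 → ∅
[4] deliver 2→4 → N4(foll b7 [-])
[5] deliver 4→2 → N2(lead b7 [-])
[6] deliver 2→3 → N3(foll b7 [-])
[7] deliver 3→2 → ∅
[8] propose(2,'p') → ∅
[9] deliver 2→0 → N0(foll b7 [p])
[10] deliver 0→2 → ∅
[11] propose(1,'s') → ∅
[12] deliver 1→2 → ∅
[13] deliver 2→1 → N1(foll b7 [-])
[14] deliver 1→3 → ∅
[15] deliver 3→1 → ∅
[16] deliver 1→0 → ∅
[17] deliver 0→1 → ∅
[18] deliver 2→1 → N1(foll b7 [p])
[19] deliver 2→1 → ∅
[20] propose(3,'z') → ∅
[21] deliver 3→4 → ∅
[22] deliver 4→3 → ∅
[23] deliver 3→2 → ∅
[24] deliver 1→4 → ∅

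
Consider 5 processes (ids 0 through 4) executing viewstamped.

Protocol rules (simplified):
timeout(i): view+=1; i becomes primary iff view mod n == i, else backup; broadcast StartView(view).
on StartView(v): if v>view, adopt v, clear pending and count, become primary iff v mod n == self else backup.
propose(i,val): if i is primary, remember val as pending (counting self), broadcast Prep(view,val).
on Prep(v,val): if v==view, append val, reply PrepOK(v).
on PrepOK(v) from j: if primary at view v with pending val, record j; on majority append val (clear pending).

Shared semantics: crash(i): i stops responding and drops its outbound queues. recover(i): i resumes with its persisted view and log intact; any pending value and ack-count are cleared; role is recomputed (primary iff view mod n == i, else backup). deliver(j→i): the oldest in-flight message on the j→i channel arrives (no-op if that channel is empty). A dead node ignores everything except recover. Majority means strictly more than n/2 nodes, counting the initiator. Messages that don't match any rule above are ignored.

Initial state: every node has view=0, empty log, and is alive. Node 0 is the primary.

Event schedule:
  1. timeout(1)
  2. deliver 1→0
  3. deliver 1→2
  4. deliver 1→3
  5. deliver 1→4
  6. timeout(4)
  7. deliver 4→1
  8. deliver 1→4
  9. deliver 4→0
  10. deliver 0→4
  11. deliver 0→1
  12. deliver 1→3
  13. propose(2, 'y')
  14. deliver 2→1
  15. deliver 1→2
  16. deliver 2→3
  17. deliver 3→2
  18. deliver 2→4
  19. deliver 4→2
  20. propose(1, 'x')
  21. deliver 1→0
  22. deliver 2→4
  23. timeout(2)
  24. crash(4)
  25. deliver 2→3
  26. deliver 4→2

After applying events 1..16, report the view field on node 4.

step 1 timeout(1): 1={prim,v=1,log=-}
step 2 deliver 1→0: 0={back,v=1,log=-}
step 3 deliver 1→2: 2={back,v=1,log=-}
step 4 deliver 1→3: 3={back,v=1,log=-}
step 5 deliver 1→4: 4={back,v=1,log=-}
step 6 timeout(4): 4={back,v=2,log=-}
step 7 deliver 4→1: 1={back,v=2,log=-}
step 8 deliver 1→4: —
step 9 deliver 4→0: 0={back,v=2,log=-}
step 10 deliver 0→4: —
step 11 deliver 0→1: —
step 12 deliver 1→3: —
step 13 propose(2,'y'): —
step 14 deliver 2→1: —
step 15 deliver 1→2: —
step 16 deliver 2→3: —

2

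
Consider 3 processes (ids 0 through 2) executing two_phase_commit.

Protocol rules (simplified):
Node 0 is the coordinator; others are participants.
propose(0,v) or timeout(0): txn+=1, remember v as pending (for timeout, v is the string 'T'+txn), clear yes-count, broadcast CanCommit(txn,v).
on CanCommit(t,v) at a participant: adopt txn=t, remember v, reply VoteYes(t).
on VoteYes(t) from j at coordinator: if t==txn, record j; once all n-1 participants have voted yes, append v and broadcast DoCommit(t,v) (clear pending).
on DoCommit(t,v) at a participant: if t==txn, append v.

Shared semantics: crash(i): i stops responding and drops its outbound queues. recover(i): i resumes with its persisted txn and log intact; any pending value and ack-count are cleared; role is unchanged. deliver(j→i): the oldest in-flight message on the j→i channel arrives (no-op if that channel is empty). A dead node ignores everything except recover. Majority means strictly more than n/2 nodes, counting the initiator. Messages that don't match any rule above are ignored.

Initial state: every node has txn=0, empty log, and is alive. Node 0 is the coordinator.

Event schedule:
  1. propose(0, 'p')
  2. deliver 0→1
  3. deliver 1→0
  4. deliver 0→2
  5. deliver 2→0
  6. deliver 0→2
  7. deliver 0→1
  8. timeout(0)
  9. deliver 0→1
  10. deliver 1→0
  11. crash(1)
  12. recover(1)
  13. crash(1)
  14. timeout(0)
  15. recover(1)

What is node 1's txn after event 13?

2

[1] propose(0,'p') → N0(coor t1 [-])
[2] deliver 0→1 → N1(part t1 [-])
[3] deliver 1→0 → ∅
[4] deliver 0→2 → N2(part t1 [-])
[5] deliver 2→0 → N0(coor t1 [p])
[6] deliver 0→2 → N2(part t1 [p])
[7] deliver 0→1 → N1(part t1 [p])
[8] timeout(0) → N0(coor t2 [p])
[9] deliver 0→1 → N1(part t2 [p])
[10] deliver 1→0 → ∅
[11] crash(1) → N1(✗part t2 [p])
[12] recover(1) → N1(part t2 [p])
[13] crash(1) → N1(✗part t2 [p])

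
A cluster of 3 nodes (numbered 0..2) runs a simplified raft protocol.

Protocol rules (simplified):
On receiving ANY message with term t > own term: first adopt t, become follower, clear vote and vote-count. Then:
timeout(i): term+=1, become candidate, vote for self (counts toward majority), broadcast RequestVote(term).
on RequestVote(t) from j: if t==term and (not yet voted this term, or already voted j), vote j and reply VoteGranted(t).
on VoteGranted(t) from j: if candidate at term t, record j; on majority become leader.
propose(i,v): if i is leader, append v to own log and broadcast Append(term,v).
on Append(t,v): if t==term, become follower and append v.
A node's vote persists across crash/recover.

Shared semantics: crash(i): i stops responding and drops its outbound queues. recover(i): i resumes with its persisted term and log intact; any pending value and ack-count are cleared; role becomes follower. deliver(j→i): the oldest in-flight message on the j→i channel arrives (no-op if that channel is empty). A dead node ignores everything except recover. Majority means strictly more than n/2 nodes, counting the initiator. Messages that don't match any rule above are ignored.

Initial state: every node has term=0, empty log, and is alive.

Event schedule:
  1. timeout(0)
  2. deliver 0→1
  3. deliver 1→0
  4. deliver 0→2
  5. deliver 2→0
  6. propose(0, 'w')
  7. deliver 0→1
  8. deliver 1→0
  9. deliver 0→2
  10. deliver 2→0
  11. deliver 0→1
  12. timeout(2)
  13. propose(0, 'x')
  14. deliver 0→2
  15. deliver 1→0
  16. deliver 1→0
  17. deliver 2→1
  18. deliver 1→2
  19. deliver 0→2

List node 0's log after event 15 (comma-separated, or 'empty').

step 1 timeout(0): 0={cand,t=1,log=-}
step 2 deliver 0→1: 1={foll,t=1,log=-}
step 3 deliver 1→0: 0={lead,t=1,log=-}
step 4 deliver 0→2: 2={foll,t=1,log=-}
step 5 deliver 2→0: —
step 6 propose(0,'w'): 0={lead,t=1,log=w}
step 7 deliver 0→1: 1={foll,t=1,log=w}
step 8 deliver 1→0: —
step 9 deliver 0→2: 2={foll,t=1,log=w}
step 10 deliver 2→0: —
step 11 deliver 0→1: —
step 12 timeout(2): 2={cand,t=2,log=w}
step 13 propose(0,'x'): 0={lead,t=1,log=w,x}
step 14 deliver 0→2: —
step 15 deliver 1→0: —

w,x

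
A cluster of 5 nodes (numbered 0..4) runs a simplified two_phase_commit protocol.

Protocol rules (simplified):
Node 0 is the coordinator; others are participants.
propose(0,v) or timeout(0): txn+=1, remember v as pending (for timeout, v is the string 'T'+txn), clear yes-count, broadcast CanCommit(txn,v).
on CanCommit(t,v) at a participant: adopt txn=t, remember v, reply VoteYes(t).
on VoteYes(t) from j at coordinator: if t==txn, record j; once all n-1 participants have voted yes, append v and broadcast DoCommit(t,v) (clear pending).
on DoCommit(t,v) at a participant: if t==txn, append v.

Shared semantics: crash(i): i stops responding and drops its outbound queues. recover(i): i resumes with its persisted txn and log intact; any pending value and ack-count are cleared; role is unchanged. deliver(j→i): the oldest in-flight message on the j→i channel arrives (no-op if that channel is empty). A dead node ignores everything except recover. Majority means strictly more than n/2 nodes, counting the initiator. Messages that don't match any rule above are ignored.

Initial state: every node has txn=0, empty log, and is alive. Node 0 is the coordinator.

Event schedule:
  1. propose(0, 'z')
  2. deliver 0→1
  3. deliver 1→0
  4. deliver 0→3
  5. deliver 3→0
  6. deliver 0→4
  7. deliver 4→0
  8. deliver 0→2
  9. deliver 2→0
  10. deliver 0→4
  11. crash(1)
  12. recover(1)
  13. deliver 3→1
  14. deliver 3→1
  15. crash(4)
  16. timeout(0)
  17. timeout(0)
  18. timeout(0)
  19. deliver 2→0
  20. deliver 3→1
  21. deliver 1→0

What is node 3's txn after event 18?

1

1. propose(0,'z'):  <0:coor t1 ->
2. deliver 0→1:  <1:part t1 ->
3. deliver 1→0:  nop
4. deliver 0→3:  <3:part t1 ->
5. deliver 3→0:  nop
6. deliver 0→4:  <4:part t1 ->
7. deliver 4→0:  nop
8. deliver 0→2:  <2:part t1 ->
9. deliver 2→0:  <0:coor t1 z>
10. deliver 0→4:  <4:part t1 z>
11. crash(1):  <1:✗part t1 ->
12. recover(1):  <1:part t1 ->
13. deliver 3→1:  nop
14. deliver 3→1:  nop
15. crash(4):  <4:✗part t1 z>
16. timeout(0):  <0:coor t2 z>
17. timeout(0):  <0:coor t3 z>
18. timeout(0):  <0:coor t4 z>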